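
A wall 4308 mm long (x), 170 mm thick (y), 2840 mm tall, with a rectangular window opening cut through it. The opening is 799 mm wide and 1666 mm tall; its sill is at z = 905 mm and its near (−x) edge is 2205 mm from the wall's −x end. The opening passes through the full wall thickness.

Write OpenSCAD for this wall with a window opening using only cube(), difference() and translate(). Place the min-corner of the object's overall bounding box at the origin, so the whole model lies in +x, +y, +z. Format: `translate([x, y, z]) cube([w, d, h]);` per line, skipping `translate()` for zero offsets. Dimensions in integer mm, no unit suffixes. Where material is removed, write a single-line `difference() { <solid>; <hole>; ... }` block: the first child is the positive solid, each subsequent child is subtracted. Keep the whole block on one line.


difference() { cube([4308, 170, 2840]); translate([2205, 0, 905]) cube([799, 170, 1666]); }


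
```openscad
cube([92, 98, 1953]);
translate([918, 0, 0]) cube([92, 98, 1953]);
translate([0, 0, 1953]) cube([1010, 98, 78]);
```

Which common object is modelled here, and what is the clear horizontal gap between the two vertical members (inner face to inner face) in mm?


A door frame. The clear opening width is 826 mm.

Two 1953 mm tall posts with a header on top — a door frame. The left jamb is 92 mm wide at x = 0; the right jamb starts at x = 918. The clear opening is 918 − 92 = 826 mm.


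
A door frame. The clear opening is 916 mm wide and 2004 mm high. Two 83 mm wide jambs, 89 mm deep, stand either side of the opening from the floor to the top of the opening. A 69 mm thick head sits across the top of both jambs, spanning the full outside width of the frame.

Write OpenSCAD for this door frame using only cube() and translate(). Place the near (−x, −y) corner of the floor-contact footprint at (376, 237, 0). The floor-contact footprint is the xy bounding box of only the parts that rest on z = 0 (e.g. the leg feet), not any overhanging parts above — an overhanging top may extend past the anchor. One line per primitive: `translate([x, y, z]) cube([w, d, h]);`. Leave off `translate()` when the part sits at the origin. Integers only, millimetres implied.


translate([376, 237, 0]) cube([83, 89, 2004]);
translate([1375, 237, 0]) cube([83, 89, 2004]);
translate([376, 237, 2004]) cube([1082, 89, 69]);


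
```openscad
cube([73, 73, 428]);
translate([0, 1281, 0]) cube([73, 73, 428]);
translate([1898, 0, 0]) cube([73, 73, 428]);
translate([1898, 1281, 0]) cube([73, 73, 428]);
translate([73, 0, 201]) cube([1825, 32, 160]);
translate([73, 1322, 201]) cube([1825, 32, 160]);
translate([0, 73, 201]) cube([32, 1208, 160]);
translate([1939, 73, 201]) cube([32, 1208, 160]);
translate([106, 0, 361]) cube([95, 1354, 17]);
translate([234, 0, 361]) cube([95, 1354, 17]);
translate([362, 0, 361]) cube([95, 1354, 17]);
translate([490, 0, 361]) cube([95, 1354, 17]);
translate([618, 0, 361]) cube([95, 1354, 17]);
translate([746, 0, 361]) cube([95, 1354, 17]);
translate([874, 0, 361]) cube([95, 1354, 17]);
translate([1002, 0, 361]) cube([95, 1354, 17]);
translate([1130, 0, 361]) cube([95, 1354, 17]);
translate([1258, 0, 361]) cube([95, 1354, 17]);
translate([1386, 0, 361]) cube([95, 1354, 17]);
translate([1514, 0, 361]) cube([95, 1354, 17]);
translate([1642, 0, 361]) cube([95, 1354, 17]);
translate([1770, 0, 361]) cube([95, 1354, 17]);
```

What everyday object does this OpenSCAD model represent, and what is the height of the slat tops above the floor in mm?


A bed frame. The slat-top height is 378 mm.

Four posts, four rails, and a row of slats — a bed frame. Slats sit on the rails at z = 201 + 160 = 361; with slat thickness 17, the top is 378 mm.


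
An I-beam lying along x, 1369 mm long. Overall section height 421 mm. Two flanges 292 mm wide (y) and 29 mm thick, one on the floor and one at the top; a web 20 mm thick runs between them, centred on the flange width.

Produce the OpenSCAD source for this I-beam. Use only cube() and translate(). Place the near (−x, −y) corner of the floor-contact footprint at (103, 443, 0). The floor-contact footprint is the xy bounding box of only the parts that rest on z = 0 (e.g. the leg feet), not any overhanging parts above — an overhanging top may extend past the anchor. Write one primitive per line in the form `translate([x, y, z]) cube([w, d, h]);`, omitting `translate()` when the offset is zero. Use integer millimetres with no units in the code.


translate([103, 443, 0]) cube([1369, 292, 29]);
translate([103, 579, 29]) cube([1369, 20, 363]);
translate([103, 443, 392]) cube([1369, 292, 29]);


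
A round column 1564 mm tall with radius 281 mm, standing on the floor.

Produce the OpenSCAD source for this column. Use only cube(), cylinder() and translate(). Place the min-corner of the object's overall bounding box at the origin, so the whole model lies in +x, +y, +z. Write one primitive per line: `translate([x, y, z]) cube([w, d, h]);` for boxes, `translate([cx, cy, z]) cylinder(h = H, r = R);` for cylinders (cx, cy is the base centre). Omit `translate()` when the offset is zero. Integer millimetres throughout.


translate([281, 281, 0]) cylinder(h = 1564, r = 281);


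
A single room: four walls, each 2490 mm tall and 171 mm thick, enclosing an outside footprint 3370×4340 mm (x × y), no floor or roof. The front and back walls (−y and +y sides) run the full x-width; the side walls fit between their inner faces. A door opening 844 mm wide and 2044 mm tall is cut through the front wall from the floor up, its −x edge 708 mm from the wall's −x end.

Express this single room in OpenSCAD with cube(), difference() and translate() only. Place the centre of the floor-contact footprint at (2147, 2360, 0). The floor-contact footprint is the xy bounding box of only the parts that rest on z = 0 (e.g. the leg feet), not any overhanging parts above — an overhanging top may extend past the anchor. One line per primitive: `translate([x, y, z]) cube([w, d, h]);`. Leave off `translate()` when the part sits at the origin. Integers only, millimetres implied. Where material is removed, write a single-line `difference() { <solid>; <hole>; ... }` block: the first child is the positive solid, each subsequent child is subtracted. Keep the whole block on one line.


difference() { translate([462, 190, 0]) cube([3370, 171, 2490]); translate([1170, 190, 0]) cube([844, 171, 2044]); }
translate([462, 4359, 0]) cube([3370, 171, 2490]);
translate([462, 361, 0]) cube([171, 3998, 2490]);
translate([3661, 361, 0]) cube([171, 3998, 2490]);


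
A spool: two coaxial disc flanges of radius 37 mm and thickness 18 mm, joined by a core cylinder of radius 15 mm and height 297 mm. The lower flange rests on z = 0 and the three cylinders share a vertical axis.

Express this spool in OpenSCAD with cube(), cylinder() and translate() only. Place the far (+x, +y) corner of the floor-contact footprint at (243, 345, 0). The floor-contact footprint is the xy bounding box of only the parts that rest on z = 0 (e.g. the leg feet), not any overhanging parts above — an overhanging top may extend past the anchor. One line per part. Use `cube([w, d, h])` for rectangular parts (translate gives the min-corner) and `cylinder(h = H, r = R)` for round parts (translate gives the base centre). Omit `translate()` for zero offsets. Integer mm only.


translate([206, 308, 0]) cylinder(h = 18, r = 37);
translate([206, 308, 18]) cylinder(h = 297, r = 15);
translate([206, 308, 315]) cylinder(h = 18, r = 37);


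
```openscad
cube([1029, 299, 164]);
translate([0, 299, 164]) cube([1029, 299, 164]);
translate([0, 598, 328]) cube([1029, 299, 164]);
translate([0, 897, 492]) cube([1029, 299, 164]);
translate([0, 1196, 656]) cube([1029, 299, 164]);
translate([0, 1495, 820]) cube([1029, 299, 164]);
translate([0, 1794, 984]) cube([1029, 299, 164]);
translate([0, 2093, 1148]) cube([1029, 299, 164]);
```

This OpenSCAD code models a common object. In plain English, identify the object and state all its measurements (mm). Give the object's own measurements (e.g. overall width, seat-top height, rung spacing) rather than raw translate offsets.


A straight staircase of 8 solid steps. Each step is 1029 mm wide (x), 299 mm deep (y, the going) and 164 mm tall (the rise). The first step rests on the floor; each subsequent step sits one going further in +y and one rise higher in +z, directly behind and above the previous step with no overlap.


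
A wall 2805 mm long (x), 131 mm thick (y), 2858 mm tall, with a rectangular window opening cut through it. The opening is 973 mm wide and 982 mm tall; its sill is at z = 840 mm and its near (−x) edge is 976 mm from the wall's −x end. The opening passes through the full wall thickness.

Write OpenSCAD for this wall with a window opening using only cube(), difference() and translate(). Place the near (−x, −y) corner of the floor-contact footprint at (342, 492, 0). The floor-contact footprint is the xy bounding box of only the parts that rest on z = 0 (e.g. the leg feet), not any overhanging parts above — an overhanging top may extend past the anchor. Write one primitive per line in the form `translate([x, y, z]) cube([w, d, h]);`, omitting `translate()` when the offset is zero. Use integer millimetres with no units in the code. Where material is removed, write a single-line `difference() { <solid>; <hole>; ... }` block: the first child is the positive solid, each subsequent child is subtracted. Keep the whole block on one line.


difference() { translate([342, 492, 0]) cube([2805, 131, 2858]); translate([1318, 492, 840]) cube([973, 131, 982]); }


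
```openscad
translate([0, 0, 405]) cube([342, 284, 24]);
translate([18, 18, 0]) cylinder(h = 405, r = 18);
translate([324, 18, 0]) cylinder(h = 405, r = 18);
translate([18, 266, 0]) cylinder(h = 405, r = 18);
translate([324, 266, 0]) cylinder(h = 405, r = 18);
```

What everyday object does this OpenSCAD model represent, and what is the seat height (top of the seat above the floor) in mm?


A stool. The seat height is 429 mm.

A 342×284×24 slab at z = 405 on four corner cylinders — a stool. The seat top is 405 + 24 = 429 mm.


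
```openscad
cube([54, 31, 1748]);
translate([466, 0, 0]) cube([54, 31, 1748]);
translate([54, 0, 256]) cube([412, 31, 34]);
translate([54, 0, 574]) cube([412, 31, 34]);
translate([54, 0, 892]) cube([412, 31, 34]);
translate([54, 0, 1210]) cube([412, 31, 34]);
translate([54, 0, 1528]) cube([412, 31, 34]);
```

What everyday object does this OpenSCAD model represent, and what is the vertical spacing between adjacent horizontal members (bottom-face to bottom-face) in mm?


A ladder. The rung spacing is 318 mm.

Two tall 54×31 posts with 5 short bars between them — a ladder. Adjacent rungs sit at z = 256 and z = 574, so the spacing is 574 − 256 = 318 mm.


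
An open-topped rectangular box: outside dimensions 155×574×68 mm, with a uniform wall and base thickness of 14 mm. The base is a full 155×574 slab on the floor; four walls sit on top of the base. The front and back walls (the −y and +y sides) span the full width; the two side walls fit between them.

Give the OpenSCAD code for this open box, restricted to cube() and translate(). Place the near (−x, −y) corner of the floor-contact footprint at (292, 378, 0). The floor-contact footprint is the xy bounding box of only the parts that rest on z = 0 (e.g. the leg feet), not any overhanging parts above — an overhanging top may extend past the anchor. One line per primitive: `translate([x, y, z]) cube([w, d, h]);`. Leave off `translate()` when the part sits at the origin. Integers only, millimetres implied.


translate([292, 378, 0]) cube([155, 574, 14]);
translate([292, 378, 14]) cube([155, 14, 54]);
translate([292, 938, 14]) cube([155, 14, 54]);
translate([292, 392, 14]) cube([14, 546, 54]);
translate([433, 392, 14]) cube([14, 546, 54]);


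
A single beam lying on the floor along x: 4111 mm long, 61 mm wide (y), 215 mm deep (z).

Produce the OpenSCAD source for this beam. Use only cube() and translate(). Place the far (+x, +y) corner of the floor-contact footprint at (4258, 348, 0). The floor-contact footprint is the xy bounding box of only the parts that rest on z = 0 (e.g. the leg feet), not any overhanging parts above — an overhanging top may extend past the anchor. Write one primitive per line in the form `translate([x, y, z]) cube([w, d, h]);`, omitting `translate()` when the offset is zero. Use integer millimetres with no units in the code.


translate([147, 287, 0]) cube([4111, 61, 215]);


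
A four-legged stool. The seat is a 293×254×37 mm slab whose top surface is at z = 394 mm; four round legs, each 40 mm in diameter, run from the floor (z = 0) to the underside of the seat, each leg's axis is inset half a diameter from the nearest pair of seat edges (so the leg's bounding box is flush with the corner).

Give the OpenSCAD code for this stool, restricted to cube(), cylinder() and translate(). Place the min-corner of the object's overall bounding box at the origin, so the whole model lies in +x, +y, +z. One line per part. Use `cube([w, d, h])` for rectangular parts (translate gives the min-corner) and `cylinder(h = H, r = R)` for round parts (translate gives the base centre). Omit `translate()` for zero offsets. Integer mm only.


translate([0, 0, 357]) cube([293, 254, 37]);
translate([20, 20, 0]) cylinder(h = 357, r = 20);
translate([273, 20, 0]) cylinder(h = 357, r = 20);
translate([20, 234, 0]) cylinder(h = 357, r = 20);
translate([273, 234, 0]) cylinder(h = 357, r = 20);


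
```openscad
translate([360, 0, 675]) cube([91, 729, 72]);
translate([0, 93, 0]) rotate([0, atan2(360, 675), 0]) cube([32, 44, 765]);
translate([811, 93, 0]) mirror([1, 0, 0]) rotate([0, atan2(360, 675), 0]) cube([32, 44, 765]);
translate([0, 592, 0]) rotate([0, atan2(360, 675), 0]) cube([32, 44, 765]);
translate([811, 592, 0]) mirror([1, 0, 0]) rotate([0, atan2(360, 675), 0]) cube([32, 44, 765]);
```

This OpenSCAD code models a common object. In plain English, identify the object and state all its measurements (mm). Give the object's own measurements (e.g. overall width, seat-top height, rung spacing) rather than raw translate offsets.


A sawhorse. A 91×729×72 mm beam (x, y, z) sits on two A-frame leg pairs. Each pair is two raked legs of 32×44 mm section (44 mm along y) splaying symmetrically in x. Each leg rises 675 mm vertically over 360 mm of horizontal reach and is 765 mm long along its own axis. Every leg's outer bottom edge rests on the floor and its outer top edge meets a bottom edge of the beam — the left legs (tilting toward +x) meet the beam's −x bottom edge, the right legs (their mirror images, tilting toward −x) meet its +x bottom edge — so the leg tops tuck under the beam, the beam's underside is 675 mm above the floor, and the feet are 811 mm apart outside-to-outside with the beam centred between them. The two leg pairs are set in 93 mm from either end of the beam.


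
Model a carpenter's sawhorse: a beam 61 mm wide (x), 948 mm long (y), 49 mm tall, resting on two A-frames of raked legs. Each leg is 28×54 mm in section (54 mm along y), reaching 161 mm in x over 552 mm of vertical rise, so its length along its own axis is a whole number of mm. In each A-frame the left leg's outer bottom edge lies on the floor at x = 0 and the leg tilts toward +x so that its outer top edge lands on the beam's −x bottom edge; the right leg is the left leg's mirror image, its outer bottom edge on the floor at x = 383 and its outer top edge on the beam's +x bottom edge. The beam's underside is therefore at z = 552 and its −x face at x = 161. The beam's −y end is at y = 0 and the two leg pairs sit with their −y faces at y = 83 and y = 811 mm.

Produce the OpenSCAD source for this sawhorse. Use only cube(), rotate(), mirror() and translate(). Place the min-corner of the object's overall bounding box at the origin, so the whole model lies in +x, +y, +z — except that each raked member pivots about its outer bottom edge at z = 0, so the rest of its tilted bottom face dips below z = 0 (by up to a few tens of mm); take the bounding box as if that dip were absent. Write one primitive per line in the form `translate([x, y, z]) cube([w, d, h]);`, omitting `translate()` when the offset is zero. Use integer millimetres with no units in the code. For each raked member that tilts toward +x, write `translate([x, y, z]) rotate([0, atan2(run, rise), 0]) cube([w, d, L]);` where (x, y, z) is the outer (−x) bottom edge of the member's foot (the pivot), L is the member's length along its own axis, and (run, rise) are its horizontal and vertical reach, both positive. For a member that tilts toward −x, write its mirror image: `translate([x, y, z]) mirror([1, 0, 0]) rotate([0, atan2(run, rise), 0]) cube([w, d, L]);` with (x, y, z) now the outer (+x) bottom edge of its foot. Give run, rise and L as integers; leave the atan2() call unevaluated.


// leg length = √(161² + 552²) = 575
// right-leg outer foot x = 2·161 + 61 = 383
// beam min-corner = (161, 0, 552)
translate([161, 0, 552]) cube([61, 948, 49]);
translate([0, 83, 0]) rotate([0, atan2(161, 552), 0]) cube([28, 54, 575]);
translate([383, 83, 0]) mirror([1, 0, 0]) rotate([0, atan2(161, 552), 0]) cube([28, 54, 575]);
translate([0, 811, 0]) rotate([0, atan2(161, 552), 0]) cube([28, 54, 575]);
translate([383, 811, 0]) mirror([1, 0, 0]) rotate([0, atan2(161, 552), 0]) cube([28, 54, 575]);


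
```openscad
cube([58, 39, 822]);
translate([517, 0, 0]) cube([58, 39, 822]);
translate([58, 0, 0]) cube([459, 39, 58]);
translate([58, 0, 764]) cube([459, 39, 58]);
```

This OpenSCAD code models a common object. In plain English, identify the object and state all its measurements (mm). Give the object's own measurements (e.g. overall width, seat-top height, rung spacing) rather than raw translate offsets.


A rectangular picture frame lying in the x–z plane (depth along y). The opening is 459 mm wide (x) by 706 mm tall (z), surrounded by a border 58 mm wide on all four sides. The frame is 39 mm deep and is made of two full-height vertical stiles with two horizontal rails fitted between them.


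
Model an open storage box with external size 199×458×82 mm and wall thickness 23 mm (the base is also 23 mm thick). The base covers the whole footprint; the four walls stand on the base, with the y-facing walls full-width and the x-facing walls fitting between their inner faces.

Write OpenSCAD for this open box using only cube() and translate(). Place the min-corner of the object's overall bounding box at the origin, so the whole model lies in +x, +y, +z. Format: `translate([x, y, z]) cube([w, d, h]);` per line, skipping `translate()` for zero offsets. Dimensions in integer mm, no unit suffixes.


cube([199, 458, 23]);
translate([0, 0, 23]) cube([199, 23, 59]);
translate([0, 435, 23]) cube([199, 23, 59]);
translate([0, 23, 23]) cube([23, 412, 59]);
translate([176, 23, 23]) cube([23, 412, 59]);


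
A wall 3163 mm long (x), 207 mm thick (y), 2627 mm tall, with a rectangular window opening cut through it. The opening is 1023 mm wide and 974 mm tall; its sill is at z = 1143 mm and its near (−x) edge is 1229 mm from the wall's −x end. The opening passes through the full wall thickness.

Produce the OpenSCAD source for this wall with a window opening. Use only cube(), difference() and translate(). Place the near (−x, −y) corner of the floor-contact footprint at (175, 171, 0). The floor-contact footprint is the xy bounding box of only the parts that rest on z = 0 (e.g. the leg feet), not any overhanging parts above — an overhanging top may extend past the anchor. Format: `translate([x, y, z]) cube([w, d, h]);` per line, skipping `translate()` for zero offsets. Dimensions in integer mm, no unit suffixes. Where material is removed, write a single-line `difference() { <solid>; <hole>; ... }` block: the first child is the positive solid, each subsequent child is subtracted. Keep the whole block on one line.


difference() { translate([175, 171, 0]) cube([3163, 207, 2627]); translate([1404, 171, 1143]) cube([1023, 207, 974]); }


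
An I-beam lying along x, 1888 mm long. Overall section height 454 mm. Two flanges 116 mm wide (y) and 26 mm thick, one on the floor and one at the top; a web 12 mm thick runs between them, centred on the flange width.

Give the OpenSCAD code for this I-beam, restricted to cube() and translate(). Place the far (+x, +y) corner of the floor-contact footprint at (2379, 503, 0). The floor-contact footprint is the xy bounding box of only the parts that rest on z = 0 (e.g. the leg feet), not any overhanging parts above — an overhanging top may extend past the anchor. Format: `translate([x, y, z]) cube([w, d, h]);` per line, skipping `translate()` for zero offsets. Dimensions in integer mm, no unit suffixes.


translate([491, 387, 0]) cube([1888, 116, 26]);
translate([491, 439, 26]) cube([1888, 12, 402]);
translate([491, 387, 428]) cube([1888, 116, 26]);


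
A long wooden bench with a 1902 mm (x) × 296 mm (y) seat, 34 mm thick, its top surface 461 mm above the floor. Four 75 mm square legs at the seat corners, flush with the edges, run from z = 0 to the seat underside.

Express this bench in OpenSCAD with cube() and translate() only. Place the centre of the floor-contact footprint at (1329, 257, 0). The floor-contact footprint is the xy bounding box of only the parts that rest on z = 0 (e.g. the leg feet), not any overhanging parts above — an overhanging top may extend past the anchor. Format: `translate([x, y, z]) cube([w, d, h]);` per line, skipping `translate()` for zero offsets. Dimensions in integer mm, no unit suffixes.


translate([378, 109, 427]) cube([1902, 296, 34]);
translate([378, 109, 0]) cube([75, 75, 427]);
translate([378, 330, 0]) cube([75, 75, 427]);
translate([2205, 109, 0]) cube([75, 75, 427]);
translate([2205, 330, 0]) cube([75, 75, 427]);


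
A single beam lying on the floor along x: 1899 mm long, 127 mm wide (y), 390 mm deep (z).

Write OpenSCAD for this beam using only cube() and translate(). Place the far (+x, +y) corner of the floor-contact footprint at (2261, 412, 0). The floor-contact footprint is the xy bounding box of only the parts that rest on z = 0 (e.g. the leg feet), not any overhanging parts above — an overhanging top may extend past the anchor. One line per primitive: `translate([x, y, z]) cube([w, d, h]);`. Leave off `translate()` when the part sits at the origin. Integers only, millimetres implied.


translate([362, 285, 0]) cube([1899, 127, 390]);


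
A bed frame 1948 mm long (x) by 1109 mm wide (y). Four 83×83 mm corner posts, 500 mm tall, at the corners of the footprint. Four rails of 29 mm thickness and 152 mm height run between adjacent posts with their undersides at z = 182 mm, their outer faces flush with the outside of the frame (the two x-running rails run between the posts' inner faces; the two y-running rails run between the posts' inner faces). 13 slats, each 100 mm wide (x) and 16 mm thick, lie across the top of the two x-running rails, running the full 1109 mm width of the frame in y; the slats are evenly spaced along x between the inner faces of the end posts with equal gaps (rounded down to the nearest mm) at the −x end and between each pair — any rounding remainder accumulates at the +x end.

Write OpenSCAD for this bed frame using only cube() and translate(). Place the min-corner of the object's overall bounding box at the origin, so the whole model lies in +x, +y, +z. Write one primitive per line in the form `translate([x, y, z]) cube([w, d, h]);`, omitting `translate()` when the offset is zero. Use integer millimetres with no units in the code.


cube([83, 83, 500]);
translate([0, 1026, 0]) cube([83, 83, 500]);
translate([1865, 0, 0]) cube([83, 83, 500]);
translate([1865, 1026, 0]) cube([83, 83, 500]);
translate([83, 0, 182]) cube([1782, 29, 152]);
translate([83, 1080, 182]) cube([1782, 29, 152]);
translate([0, 83, 182]) cube([29, 943, 152]);
translate([1919, 83, 182]) cube([29, 943, 152]);
translate([117, 0, 334]) cube([100, 1109, 16]);
translate([251, 0, 334]) cube([100, 1109, 16]);
translate([385, 0, 334]) cube([100, 1109, 16]);
translate([519, 0, 334]) cube([100, 1109, 16]);
translate([653, 0, 334]) cube([100, 1109, 16]);
translate([787, 0, 334]) cube([100, 1109, 16]);
translate([921, 0, 334]) cube([100, 1109, 16]);
translate([1055, 0, 334]) cube([100, 1109, 16]);
translate([1189, 0, 334]) cube([100, 1109, 16]);
translate([1323, 0, 334]) cube([100, 1109, 16]);
translate([1457, 0, 334]) cube([100, 1109, 16]);
translate([1591, 0, 334]) cube([100, 1109, 16]);
translate([1725, 0, 334]) cube([100, 1109, 16]);


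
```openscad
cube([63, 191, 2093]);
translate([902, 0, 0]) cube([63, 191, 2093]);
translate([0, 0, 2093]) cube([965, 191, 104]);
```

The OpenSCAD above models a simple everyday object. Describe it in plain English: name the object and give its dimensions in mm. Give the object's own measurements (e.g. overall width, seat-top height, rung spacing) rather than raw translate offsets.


A door frame. The clear opening is 839 mm wide and 2093 mm high. Two 63 mm wide jambs, 191 mm deep, stand either side of the opening from the floor to the top of the opening. A 104 mm thick head sits across the top of both jambs, spanning the full outside width of the frame.


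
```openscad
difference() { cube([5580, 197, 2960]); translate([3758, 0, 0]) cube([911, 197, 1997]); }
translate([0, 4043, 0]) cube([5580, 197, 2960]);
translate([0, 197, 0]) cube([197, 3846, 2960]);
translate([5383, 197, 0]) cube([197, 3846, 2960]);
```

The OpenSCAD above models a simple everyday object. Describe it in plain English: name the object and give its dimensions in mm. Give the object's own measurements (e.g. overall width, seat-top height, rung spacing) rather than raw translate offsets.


A single room: four walls, each 2960 mm tall and 197 mm thick, enclosing an outside footprint 5580×4240 mm (x × y), no floor or roof. The front and back walls (−y and +y sides) run the full x-width; the side walls fit between their inner faces. A door opening 911 mm wide and 1997 mm tall is cut through the front wall from the floor up, its −x edge 3758 mm from the wall's −x end.


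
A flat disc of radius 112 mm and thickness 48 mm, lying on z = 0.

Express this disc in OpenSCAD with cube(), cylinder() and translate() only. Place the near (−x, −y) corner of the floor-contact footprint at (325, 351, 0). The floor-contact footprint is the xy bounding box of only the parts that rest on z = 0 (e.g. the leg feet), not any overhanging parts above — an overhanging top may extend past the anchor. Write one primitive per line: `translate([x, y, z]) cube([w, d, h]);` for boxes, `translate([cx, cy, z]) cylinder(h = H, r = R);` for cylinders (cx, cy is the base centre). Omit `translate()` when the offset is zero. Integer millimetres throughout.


translate([437, 463, 0]) cylinder(h = 48, r = 112);


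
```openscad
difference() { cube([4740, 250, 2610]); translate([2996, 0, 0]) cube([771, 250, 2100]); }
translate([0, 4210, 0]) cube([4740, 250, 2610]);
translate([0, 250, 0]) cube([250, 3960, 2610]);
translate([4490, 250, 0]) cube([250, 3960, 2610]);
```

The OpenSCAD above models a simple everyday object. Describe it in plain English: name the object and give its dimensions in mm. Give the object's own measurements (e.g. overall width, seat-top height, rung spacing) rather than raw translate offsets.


A single room: four walls, each 2610 mm tall and 250 mm thick, enclosing an outside footprint 4740×4460 mm (x × y), no floor or roof. The front and back walls (−y and +y sides) run the full x-width; the side walls fit between their inner faces. A door opening 771 mm wide and 2100 mm tall is cut through the front wall from the floor up, its −x edge 2996 mm from the wall's −x end.


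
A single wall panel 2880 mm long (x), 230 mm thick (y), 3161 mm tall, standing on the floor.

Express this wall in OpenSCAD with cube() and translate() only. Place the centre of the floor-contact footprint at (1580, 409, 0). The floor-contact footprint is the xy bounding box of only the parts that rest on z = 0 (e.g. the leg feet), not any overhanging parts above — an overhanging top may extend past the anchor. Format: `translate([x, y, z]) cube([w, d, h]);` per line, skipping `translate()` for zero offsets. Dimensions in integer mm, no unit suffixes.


translate([140, 294, 0]) cube([2880, 230, 3161]);


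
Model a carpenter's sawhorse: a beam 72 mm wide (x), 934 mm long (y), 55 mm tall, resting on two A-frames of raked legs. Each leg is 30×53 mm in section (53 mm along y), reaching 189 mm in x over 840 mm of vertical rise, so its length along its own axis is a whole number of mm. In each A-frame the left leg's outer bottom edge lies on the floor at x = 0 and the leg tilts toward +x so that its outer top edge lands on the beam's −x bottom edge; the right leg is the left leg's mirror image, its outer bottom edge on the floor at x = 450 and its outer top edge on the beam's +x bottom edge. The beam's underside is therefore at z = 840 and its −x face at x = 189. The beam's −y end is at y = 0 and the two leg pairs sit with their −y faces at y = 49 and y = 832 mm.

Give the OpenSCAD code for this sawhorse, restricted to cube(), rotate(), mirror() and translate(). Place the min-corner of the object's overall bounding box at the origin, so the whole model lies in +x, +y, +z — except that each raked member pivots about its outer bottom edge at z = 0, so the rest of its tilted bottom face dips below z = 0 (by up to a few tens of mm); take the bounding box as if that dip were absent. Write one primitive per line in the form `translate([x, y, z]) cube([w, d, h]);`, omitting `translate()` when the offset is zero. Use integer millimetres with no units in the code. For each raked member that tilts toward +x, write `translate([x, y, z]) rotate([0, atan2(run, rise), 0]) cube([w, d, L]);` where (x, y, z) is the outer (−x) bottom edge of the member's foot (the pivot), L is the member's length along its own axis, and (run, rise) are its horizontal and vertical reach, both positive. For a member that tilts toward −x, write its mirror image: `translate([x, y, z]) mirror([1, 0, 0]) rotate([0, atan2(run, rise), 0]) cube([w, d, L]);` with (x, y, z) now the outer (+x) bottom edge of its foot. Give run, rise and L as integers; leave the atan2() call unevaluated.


translate([189, 0, 840]) cube([72, 934, 55]);
translate([0, 49, 0]) rotate([0, atan2(189, 840), 0]) cube([30, 53, 861]);
translate([450, 49, 0]) mirror([1, 0, 0]) rotate([0, atan2(189, 840), 0]) cube([30, 53, 861]);
translate([0, 832, 0]) rotate([0, atan2(189, 840), 0]) cube([30, 53, 861]);
translate([450, 832, 0]) mirror([1, 0, 0]) rotate([0, atan2(189, 840), 0]) cube([30, 53, 861]);


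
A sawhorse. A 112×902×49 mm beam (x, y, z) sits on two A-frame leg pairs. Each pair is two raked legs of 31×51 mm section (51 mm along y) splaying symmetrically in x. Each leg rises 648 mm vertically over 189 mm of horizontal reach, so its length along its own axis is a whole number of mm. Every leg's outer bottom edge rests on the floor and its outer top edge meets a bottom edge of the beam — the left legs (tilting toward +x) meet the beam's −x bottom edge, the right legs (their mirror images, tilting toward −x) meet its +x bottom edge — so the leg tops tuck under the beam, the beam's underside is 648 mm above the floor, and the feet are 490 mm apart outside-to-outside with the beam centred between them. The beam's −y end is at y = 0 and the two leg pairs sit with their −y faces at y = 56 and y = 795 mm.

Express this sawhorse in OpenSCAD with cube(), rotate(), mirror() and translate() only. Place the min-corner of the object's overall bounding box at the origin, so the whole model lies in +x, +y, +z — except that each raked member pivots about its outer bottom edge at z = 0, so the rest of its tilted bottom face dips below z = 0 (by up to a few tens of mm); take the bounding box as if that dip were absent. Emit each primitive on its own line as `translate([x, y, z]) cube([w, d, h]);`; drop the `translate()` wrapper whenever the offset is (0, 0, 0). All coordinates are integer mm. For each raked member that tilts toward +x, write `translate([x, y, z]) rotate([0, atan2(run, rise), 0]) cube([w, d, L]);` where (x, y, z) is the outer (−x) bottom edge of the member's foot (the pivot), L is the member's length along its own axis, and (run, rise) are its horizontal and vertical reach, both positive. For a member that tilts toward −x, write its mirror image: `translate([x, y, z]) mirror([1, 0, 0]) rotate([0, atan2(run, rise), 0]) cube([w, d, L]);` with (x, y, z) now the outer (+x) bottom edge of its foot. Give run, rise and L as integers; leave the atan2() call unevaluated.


translate([189, 0, 648]) cube([112, 902, 49]);
translate([0, 56, 0]) rotate([0, atan2(189, 648), 0]) cube([31, 51, 675]);
translate([490, 56, 0]) mirror([1, 0, 0]) rotate([0, atan2(189, 648), 0]) cube([31, 51, 675]);
translate([0, 795, 0]) rotate([0, atan2(189, 648), 0]) cube([31, 51, 675]);
translate([490, 795, 0]) mirror([1, 0, 0]) rotate([0, atan2(189, 648), 0]) cube([31, 51, 675]);


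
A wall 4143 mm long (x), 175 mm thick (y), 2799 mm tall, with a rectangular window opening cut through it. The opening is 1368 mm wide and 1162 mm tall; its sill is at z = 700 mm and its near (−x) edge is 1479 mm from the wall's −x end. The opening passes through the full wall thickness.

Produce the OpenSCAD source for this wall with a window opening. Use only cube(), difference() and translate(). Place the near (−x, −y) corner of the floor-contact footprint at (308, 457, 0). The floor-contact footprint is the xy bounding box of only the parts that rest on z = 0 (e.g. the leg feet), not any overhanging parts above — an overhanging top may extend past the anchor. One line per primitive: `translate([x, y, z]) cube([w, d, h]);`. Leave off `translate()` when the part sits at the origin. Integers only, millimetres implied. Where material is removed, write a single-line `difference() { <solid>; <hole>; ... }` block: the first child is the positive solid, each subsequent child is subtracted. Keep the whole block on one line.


difference() { translate([308, 457, 0]) cube([4143, 175, 2799]); translate([1787, 457, 700]) cube([1368, 175, 1162]); }


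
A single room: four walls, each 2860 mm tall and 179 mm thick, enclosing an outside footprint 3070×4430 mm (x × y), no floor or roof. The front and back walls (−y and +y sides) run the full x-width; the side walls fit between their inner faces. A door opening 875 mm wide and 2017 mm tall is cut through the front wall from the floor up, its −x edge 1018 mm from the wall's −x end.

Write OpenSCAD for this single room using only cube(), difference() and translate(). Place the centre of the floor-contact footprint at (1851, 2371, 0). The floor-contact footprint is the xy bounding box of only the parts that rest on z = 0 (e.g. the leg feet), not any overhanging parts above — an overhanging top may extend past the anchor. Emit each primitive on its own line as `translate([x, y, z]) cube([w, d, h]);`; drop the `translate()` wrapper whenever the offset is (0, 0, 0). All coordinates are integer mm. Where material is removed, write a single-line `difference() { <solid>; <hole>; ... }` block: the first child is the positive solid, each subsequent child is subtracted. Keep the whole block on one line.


difference() { translate([316, 156, 0]) cube([3070, 179, 2860]); translate([1334, 156, 0]) cube([875, 179, 2017]); }
translate([316, 4407, 0]) cube([3070, 179, 2860]);
translate([316, 335, 0]) cube([179, 4072, 2860]);
translate([3207, 335, 0]) cube([179, 4072, 2860]);


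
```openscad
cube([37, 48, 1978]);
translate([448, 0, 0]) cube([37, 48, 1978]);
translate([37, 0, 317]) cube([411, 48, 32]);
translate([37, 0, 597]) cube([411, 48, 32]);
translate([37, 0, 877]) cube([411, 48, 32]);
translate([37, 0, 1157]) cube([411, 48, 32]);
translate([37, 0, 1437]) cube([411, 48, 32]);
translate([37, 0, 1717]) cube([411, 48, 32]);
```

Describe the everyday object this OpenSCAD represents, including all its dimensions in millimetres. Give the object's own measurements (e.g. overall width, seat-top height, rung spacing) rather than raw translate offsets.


A straight ladder. Two 37×48 mm vertical rails, 1978 mm tall, stand 485 mm apart (outside-to-outside) with their front faces coplanar on the −y side. 6 rungs, each 48 mm deep and 32 mm tall, span between the inner faces of the rails, front faces flush with the rails. The lowest rung's underside is at z = 317 mm and rungs are spaced 280 mm apart (underside to underside).


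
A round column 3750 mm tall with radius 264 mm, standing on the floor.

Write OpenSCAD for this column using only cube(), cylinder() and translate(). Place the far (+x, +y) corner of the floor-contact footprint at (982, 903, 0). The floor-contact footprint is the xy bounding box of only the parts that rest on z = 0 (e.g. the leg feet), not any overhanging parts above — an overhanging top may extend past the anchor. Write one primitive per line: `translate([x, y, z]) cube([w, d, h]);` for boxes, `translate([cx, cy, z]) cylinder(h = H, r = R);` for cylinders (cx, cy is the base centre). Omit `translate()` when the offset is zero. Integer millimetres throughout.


translate([718, 639, 0]) cylinder(h = 3750, r = 264);


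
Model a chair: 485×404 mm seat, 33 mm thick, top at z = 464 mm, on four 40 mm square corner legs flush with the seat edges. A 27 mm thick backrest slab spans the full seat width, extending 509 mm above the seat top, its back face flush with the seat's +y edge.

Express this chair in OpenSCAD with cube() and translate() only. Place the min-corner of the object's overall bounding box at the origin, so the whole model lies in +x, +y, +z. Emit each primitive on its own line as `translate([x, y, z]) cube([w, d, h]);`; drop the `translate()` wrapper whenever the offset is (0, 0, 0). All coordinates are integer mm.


translate([0, 0, 431]) cube([485, 404, 33]);
cube([40, 40, 431]);
translate([445, 0, 0]) cube([40, 40, 431]);
translate([0, 364, 0]) cube([40, 40, 431]);
translate([445, 364, 0]) cube([40, 40, 431]);
translate([0, 377, 464]) cube([485, 27, 509]);


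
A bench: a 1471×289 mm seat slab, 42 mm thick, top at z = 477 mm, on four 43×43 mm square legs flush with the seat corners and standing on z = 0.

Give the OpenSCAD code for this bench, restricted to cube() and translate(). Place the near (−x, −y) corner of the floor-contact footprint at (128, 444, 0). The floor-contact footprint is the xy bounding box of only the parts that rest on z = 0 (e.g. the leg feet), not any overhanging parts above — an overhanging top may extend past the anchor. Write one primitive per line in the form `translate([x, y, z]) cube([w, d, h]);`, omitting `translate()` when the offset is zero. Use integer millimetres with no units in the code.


// leg_h = 477 − 42 = 435
translate([128, 444, 435]) cube([1471, 289, 42]);
translate([128, 444, 0]) cube([43, 43, 435]);
translate([128, 690, 0]) cube([43, 43, 435]);
translate([1556, 444, 0]) cube([43, 43, 435]);
translate([1556, 690, 0]) cube([43, 43, 435]);


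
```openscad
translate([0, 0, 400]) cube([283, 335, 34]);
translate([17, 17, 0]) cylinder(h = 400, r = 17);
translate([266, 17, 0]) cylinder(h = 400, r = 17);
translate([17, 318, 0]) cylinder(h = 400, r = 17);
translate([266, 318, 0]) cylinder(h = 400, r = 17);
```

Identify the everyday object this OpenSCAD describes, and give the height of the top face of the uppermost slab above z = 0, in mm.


A stool. The seat height is 434 mm.

A 283×335×34 slab at z = 400 on four corner cylinders — a stool. The seat top is 400 + 34 = 434 mm.


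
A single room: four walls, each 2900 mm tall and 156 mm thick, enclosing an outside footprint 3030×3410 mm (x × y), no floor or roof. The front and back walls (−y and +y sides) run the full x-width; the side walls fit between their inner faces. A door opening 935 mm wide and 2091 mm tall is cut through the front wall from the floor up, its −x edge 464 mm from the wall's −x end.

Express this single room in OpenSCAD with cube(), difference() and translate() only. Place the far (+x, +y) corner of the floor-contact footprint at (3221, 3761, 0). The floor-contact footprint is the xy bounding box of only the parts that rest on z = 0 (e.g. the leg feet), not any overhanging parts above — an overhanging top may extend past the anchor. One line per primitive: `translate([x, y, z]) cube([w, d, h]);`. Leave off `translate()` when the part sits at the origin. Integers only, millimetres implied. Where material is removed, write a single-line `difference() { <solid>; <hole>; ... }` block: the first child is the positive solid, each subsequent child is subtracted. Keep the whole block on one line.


difference() { translate([191, 351, 0]) cube([3030, 156, 2900]); translate([655, 351, 0]) cube([935, 156, 2091]); }
translate([191, 3605, 0]) cube([3030, 156, 2900]);
translate([191, 507, 0]) cube([156, 3098, 2900]);
translate([3065, 507, 0]) cube([156, 3098, 2900]);
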